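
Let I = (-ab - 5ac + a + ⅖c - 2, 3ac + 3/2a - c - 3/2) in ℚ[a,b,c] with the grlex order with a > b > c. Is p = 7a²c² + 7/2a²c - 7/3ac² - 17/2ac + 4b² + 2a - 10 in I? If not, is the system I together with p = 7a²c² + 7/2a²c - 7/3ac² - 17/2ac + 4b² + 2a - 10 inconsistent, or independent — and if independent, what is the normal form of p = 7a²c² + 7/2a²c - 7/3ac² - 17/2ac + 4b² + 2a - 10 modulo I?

7a²c² + 7/2a²c - 7/3ac² - 17/2ac + 4b² + 2a - 10 is independent of I; its normal form modulo I is 4b² + 9/2a - 5/3c - 25/2.

First compute the reduced Gröbner basis of I by Buchberger's algorithm.
f_1 = -ab - 5ac + a + ⅖c - 2, LT = ab.
f_2 = 3ac + 3/2a - c - 3/2, LT = ac.

S(f_1,f_2): lcm = abc. S = 5ac² - ½ab - ac + ⅓bc - ⅖c² + ½b + 2c.
  leading term ac²: subtract (5/3c)·f_2 from 5ac² - ½ab - ac + ⅓bc - ⅖c² + ½b + 2c → -½ab - 7/2ac + ⅓bc + 19/15c² + ½b + 9/2c
  leading term ab: subtract (½)·f_1 from -½ab - 7/2ac + ⅓bc + 19/15c² + ½b + 9/2c → -ac + ⅓bc + 19/15c² - ½a + ½b + 43/10c + 1
  leading term ac: subtract (-⅓)·f_2 from -ac + ⅓bc + 19/15c² - ½a + ½b + 43/10c + 1 → ⅓bc + 19/15c² + ½b + 119/30c + ½
  leading term bc: no divisor's leading term divides it; move ⅓bc to the remainder.
  leading term c²: no divisor's leading term divides it; move 19/15c² to the remainder.
  leading term b: no divisor's leading term divides it; move ½b to the remainder.
  leading term c: no divisor's leading term divides it; move 119/30c to the remainder.
  leading term 1: no divisor's leading term divides it; move ½ to the remainder.
  remainder ⅓bc + 19/15c² + ½b + 119/30c + ½ ≠ 0; add h_3 = ⅓bc + 19/15c² + ½b + 119/30c + ½ to the basis.

The other S-polynomials (S(f_1,h_3), S(f_2,h_3)) all reduce to 0 modulo the current basis, so we have a Gröbner basis.
Inter-reduce: drop elements whose leading term is divisible by another's, tail-reduce, and make monic.
Reduced Gröbner basis: {ab - 7/2a + 19/15c + 9/2, ac + ½a - ⅓c - ½, bc + 19/5c² + 3/2b + 119/10c + 3/2}.
Label its elements g_1 = ab - 7/2a + 19/15c + 9/2, g_2 = ac + ½a - ⅓c - ½, g_3 = bc + 19/5c² + 3/2b + 119/10c + 3/2.

Reduce p = 7a²c² + 7/2a²c - 7/3ac² - 17/2ac + 4b² + 2a - 10 modulo G:
  leading term a²c²: subtract (7ac)·g_2 from 7a²c² + 7/2a²c - 7/3ac² - 17/2ac + 4b² + 2a - 10 → -5ac + 4b² + 2a - 10
  leading term ac: subtract (-5)·g_2 from -5ac + 4b² + 2a - 10 → 4b² + 9/2a - 5/3c - 25/2
  leading term b²: no divisor's leading term divides it; move 4b² to the remainder.
  leading term a: no divisor's leading term divides it; move 9/2a to the remainder.
  leading term c: no divisor's leading term divides it; move -5/3c to the remainder.
  leading term 1: no divisor's leading term divides it; move -25/2 to the remainder.
  normal form = 4b² + 9/2a - 5/3c - 25/2.
The normal form is nonzero, so p ∉ I. Since p minus its normal form lies in I, I + (p) = I + (r) where r = 4b² + 9/2a - 5/3c - 25/2; decide whether this ideal is the whole ring.
Run Buchberger on G together with r (pairs among the g_i already reduce to 0 since G is a Gröbner basis):
g_1 = ab - 7/2a + 19/15c + 9/2, LT = ab.
g_2 = ac + ½a - ⅓c - ½, LT = ac.
g_3 = bc + 19/5c² + 3/2b + 119/10c + 3/2, LT = bc.
r = 4b² + 9/2a - 5/3c - 25/2, LT = b².

S(g_1,r): lcm = ab². S = -9/8a² - 7/2ab + 5/12ac + 19/15bc + 25/8a + 9/2b.
  leading term a²: no divisor's leading term divides it; move -9/8a² to the remainder.
  leading term ab: subtract (-7/2)·g_1 from -7/2ab + 5/12ac + 19/15bc + 25/8a + 9/2b → 5/12ac + 19/15bc - 73/8a + 9/2b + 133/30c + 63/4
  leading term ac: subtract (5/12)·g_2 from 5/12ac + 19/15bc - 73/8a + 9/2b + 133/30c + 63/4 → 19/15bc - 28/3a + 9/2b + 823/180c + 383/24
  leading term bc: subtract (19/15)·g_3 from 19/15bc - 28/3a + 9/2b + 823/180c + 383/24 → -361/75c² - 28/3a + 13/5b - 9451/900c + 1687/120
  leading term c²: no divisor's leading term divides it; move -361/75c² to the remainder.
  leading term a: no divisor's leading term divides it; move -28/3a to the remainder.
  leading term b: no divisor's leading term divides it; move 13/5b to the remainder.
  leading term c: no divisor's leading term divides it; move -9451/900c to the remainder.
  leading term 1: no divisor's leading term divides it; move 1687/120 to the remainder.
  remainder -9/8a² - 361/75c² - 28/3a + 13/5b - 9451/900c + 1687/120 ≠ 0; add m_5 = -9/8a² - 361/75c² - 28/3a + 13/5b - 9451/900c + 1687/120 to the basis.

S(g_3,r): lcm = b²c. S = 19/5bc² - 9/8ac + 3/2b² + 119/10bc + 5/12c² + 3/2b + 25/8c.
  leading term bc²: subtract (19/5c)·g_3 from 19/5bc² - 9/8ac + 3/2b² + 119/10bc + 5/12c² + 3/2b + 25/8c → -361/25c³ - 9/8ac + 3/2b² + 31/5bc - 13441/300c² + 3/2b - 103/40c
  leading term c³: no divisor's leading term divides it; move -361/25c³ to the remainder.
  leading term ac: subtract (-9/8)·g_2 from -9/8ac + 3/2b² + 31/5bc - 13441/300c² + 3/2b - 103/40c → 3/2b² + 31/5bc - 13441/300c² + 9/16a + 3/2b - 59/20c - 9/16
  leading term b²: subtract (⅜)·r from 3/2b² + 31/5bc - 13441/300c² + 9/16a + 3/2b - 59/20c - 9/16 → 31/5bc - 13441/300c² - 9/8a + 3/2b - 93/40c + 33/8
  leading term bc: subtract (31/5)·g_3 from 31/5bc - 13441/300c² - 9/8a + 3/2b - 93/40c + 33/8 → -20509/300c² - 9/8a - 39/5b - 15221/200c - 207/40
  leading term c²: no divisor's leading term divides it; move -20509/300c² to the remainder.
  leading term a: no divisor's leading term divides it; move -9/8a to the remainder.
  leading term b: no divisor's leading term divides it; move -39/5b to the remainder.
  leading term c: no divisor's leading term divides it; move -15221/200c to the remainder.
  leading term 1: no divisor's leading term divides it; move -207/40 to the remainder.
  remainder -361/25c³ - 20509/300c² - 9/8a - 39/5b - 15221/200c - 207/40 ≠ 0; add m_6 = -361/25c³ - 20509/300c² - 9/8a - 39/5b - 15221/200c - 207/40 to the basis.

The other S-polynomials (S(g_1,g_2), S(g_1,g_3), S(g_2,g_3), S(g_2,r), S(g_1,m_5), S(g_2,m_5), S(g_3,m_5), S(r,m_5), S(g_1,m_6), S(g_2,m_6), S(g_3,m_6), S(r,m_6), S(m_5,m_6)) all reduce to 0 modulo the current basis, so we have a Gröbner basis.
Inter-reduce: drop elements whose leading term is divisible by another's, tail-reduce, and make monic.
Reduced Gröbner basis: {c³ + 20509/4332c² + 225/2888a + 195/361b + 15221/2888c + 1035/2888, a² + 2888/675c² + 224/27a - 104/45b + 18902/2025c - 1687/135, ab - 7/2a + 19/15c + 9/2, ac + ½a - ⅓c - ½, b² + 9/8a - 5/12c - 25/8, bc + 19/5c² + 3/2b + 119/10c + 3/2}.
The reduced Gröbner basis of I + (p) is {c³ + 20509/4332c² + 225/2888a + 195/361b + 15221/2888c + 1035/2888, a² + 2888/675c² + 224/27a - 104/45b + 18902/2025c - 1687/135, ab - 7/2a + 19/15c + 9/2, ac + ½a - ⅓c - ½, b² + 9/8a - 5/12c - 25/8, bc + 19/5c² + 3/2b + 119/10c + 3/2} ≠ {1}, a proper ideal, so the enlarged system stays consistent: p is independent of I, with normal form 4b² + 9/2a - 5/3c - 25/2.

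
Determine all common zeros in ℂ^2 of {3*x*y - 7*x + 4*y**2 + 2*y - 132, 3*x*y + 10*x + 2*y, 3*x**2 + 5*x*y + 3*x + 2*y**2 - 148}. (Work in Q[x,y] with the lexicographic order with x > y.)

Compute a lex Gröbner basis by Buchberger's algorithm.
f_1 = 3*x*y - 7*x + 4*y**2 + 2*y - 132, LT = x*y.
f_2 = 3*x*y + 10*x + 2*y, LT = x*y.
f_3 = 3*x**2 + 5*x*y + 3*x + 2*y**2 - 148, LT = x**2.

S(f_1,f_2): lcm = x*y. S = -17/3*x + 4/3*y**2 - 44.
  leading term x: no divisor's leading term divides it; move -17/3*x to the remainder.
  leading term y**2: no divisor's leading term divides it; move 4/3*y**2 to the remainder.
  leading term 1: no divisor's leading term divides it; move -44 to the remainder.
  remainder -17/3*x + 4/3*y**2 - 44 ≠ 0; add h_4 = -17/3*x + 4/3*y**2 - 44 to the basis.

S(f_1,f_3): lcm = x**2*y. S = -7/3*x**2 - 1/3*x*y**2 - 1/3*x*y - 44*x - 2/3*y**3 + 148/3*y.
  leading term x**2: subtract (-7/9)·f_3 from -7/3*x**2 - 1/3*x*y**2 - 1/3*x*y - 44*x - 2/3*y**3 + 148/3*y → -1/3*x*y**2 + 32/9*x*y - 125/3*x - 2/3*y**3 + 14/9*y**2 + 148/3*y - 1036/9
  leading term x*y**2: subtract (-1/9*y)·f_1 from -1/3*x*y**2 + 32/9*x*y - 125/3*x - 2/3*y**3 + 14/9*y**2 + 148/3*y - 1036/9 → 25/9*x*y - 125/3*x - 2/9*y**3 + 16/9*y**2 + 104/3*y - 1036/9
  leading term x*y: subtract (25/27)·f_1 from 25/9*x*y - 125/3*x - 2/9*y**3 + 16/9*y**2 + 104/3*y - 1036/9 → -950/27*x - 2/9*y**3 - 52/27*y**2 + 886/27*y + 64/9
  leading term x: subtract (950/153)·h_4 from -950/27*x - 2/9*y**3 - 52/27*y**2 + 886/27*y + 64/9 → -2/9*y**3 - 4684/459*y**2 + 886/27*y + 14296/51
  leading term y**3: no divisor's leading term divides it; move -2/9*y**3 to the remainder.
  leading term y**2: no divisor's leading term divides it; move -4684/459*y**2 to the remainder.
  leading term y: no divisor's leading term divides it; move 886/27*y to the remainder.
  leading term 1: no divisor's leading term divides it; move 14296/51 to the remainder.
  remainder -2/9*y**3 - 4684/459*y**2 + 886/27*y + 14296/51 ≠ 0; add h_5 = -2/9*y**3 - 4684/459*y**2 + 886/27*y + 14296/51 to the basis.

S(f_2,f_3): lcm = x**2*y. S = 10/3*x**2 - 5/3*x*y**2 - 1/3*x*y - 2/3*y**3 + 148/3*y.
  leading term x**2: subtract (10/9)·f_3 from 10/3*x**2 - 5/3*x*y**2 - 1/3*x*y - 2/3*y**3 + 148/3*y → -5/3*x*y**2 - 53/9*x*y - 10/3*x - 2/3*y**3 - 20/9*y**2 + 148/3*y + 1480/9
  leading term x*y**2: subtract (-5/9*y)·f_1 from -5/3*x*y**2 - 53/9*x*y - 10/3*x - 2/3*y**3 - 20/9*y**2 + 148/3*y + 1480/9 → -88/9*x*y - 10/3*x + 14/9*y**3 - 10/9*y**2 - 24*y + 1480/9
  leading term x*y: subtract (-88/27)·f_1 from -88/9*x*y - 10/3*x + 14/9*y**3 - 10/9*y**2 - 24*y + 1480/9 → -706/27*x + 14/9*y**3 + 322/27*y**2 - 472/27*y - 2392/9
  leading term x: subtract (706/153)·h_4 from -706/27*x + 14/9*y**3 + 322/27*y**2 - 472/27*y - 2392/9 → 14/9*y**3 + 2650/459*y**2 - 472/27*y - 3200/51
  leading term y**3: subtract (-7)·h_5 from 14/9*y**3 + 2650/459*y**2 - 472/27*y - 3200/51 → -10046/153*y**2 + 1910/9*y + 96872/51
  leading term y**2: no divisor's leading term divides it; move -10046/153*y**2 to the remainder.
  leading term y: no divisor's leading term divides it; move 1910/9*y to the remainder.
  leading term 1: no divisor's leading term divides it; move 96872/51 to the remainder.
  remainder -10046/153*y**2 + 1910/9*y + 96872/51 ≠ 0; add h_6 = -10046/153*y**2 + 1910/9*y + 96872/51 to the basis.

S(f_1,h_4): lcm = x*y. S = -7/3*x + 4/17*y**3 + 4/3*y**2 - 362/51*y - 44.
  leading term x: subtract (7/17)·h_4 from -7/3*x + 4/17*y**3 + 4/3*y**2 - 362/51*y - 44 → 4/17*y**3 + 40/51*y**2 - 362/51*y - 440/17
  leading term y**3: subtract (-18/17)·h_5 from 4/17*y**3 + 40/51*y**2 - 362/51*y - 440/17 → -2896/289*y**2 + 470/17*y + 78296/289
  leading term y**2: subtract (13032/85391)·h_6 from -2896/289*y**2 + 470/17*y + 78296/289 → -404870/85391*y - 1619480/85391
  leading term y: no divisor's leading term divides it; move -404870/85391*y to the remainder.
  leading term 1: no divisor's leading term divides it; move -1619480/85391 to the remainder.
  remainder -404870/85391*y - 1619480/85391 ≠ 0; add h_7 = -404870/85391*y - 1619480/85391 to the basis.

The other S-polynomials (S(f_2,h_4), S(f_3,h_4), S(f_1,h_5), S(f_2,h_5), S(f_3,h_5), S(h_4,h_5), S(f_1,h_6), S(f_2,h_6), S(f_3,h_6), S(h_4,h_6), S(h_5,h_6), S(f_1,h_7), S(f_2,h_7), S(f_3,h_7), S(h_4,h_7), S(h_5,h_7), S(h_6,h_7)) all reduce to 0 modulo the current basis, so we have a Gröbner basis.
Inter-reduce: drop elements whose leading term is divisible by another's, tail-reduce, and make monic.
Reduced Gröbner basis: {x + 4, y + 4}.

Elimination: the polynomial y + 4 lies in the elimination ideal for y, so y ∈ {-4}. For each such y, the remaining basis elements (now univariate) give the rest of the solution.
  y = -4: the earlier basis element becomes x + 4 = 0, giving x = -4 — point (-4, -4).
Check: every point annihilates each of the original generators.

{(-4, -4)}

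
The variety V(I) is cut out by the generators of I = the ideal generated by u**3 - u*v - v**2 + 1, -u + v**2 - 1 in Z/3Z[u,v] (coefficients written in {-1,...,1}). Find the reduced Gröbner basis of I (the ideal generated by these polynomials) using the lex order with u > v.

G = {u - v**2 + 1, v**6 - v**3 - v**2 + v}

f_1 = u**3 - u*v - v**2 + 1, LT = u**3.
f_2 = -u + v**2 - 1, LT = u.

S(f_1,f_2): lcm = u**3. S = u**2*v**2 - u**2 - u*v - v**2 + 1.
  leading term u**2*v**2: subtract (-u*v**2)·f_2 from u**2*v**2 - u**2 - u*v - v**2 + 1 → -u**2 + u*v**4 - u*v**2 - u*v - v**2 + 1
  leading term u**2: subtract (u)·f_2 from -u**2 + u*v**4 - u*v**2 - u*v - v**2 + 1 → u*v**4 + u*v**2 - u*v + u - v**2 + 1
  leading term u*v**4: subtract (-v**4)·f_2 from u*v**4 + u*v**2 - u*v + u - v**2 + 1 → u*v**2 - u*v + u + v**6 - v**4 - v**2 + 1
  leading term u*v**2: subtract (-v**2)·f_2 from u*v**2 - u*v + u + v**6 - v**4 - v**2 + 1 → -u*v + u + v**6 + v**2 + 1
  leading term u*v: subtract (v)·f_2 from -u*v + u + v**6 + v**2 + 1 → u + v**6 - v**3 + v**2 + v + 1
  leading term u: subtract (-1)·f_2 from u + v**6 - v**3 + v**2 + v + 1 → v**6 - v**3 - v**2 + v
  leading term v**6: no divisor's leading term divides it; move v**6 to the remainder.
  leading term v**3: no divisor's leading term divides it; move -v**3 to the remainder.
  leading term v**2: no divisor's leading term divides it; move -v**2 to the remainder.
  leading term v: no divisor's leading term divides it; move v to the remainder.
  remainder v**6 - v**3 - v**2 + v ≠ 0; add g_3 = v**6 - v**3 - v**2 + v to the basis.

The other S-polynomials (S(f_1,g_3), S(f_2,g_3)) all reduce to 0 modulo the current basis, so we have a Gröbner basis.
Inter-reduce: drop elements whose leading term is divisible by another's, tail-reduce, and make monic.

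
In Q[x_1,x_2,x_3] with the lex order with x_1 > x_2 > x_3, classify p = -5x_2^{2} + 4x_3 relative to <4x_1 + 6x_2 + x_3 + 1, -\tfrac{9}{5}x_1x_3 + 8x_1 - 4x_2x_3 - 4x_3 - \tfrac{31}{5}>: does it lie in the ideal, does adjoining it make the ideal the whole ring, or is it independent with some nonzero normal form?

First compute the reduced Gröbner basis of I by Buchberger's algorithm.
f_1 = 4x_1 + 6x_2 + x_3 + 1, LT = x_1.
f_2 = -\tfrac{9}{5}x_1x_3 + 8x_1 - 4x_2x_3 - 4x_3 - \tfrac{31}{5}, LT = x_1x_3.

S(f_1,f_2): lcm = x_1x_3. S = \tfrac{40}{9}x_1 - \tfrac{13}{18}x_2x_3 + \tfrac{1}{4}x_3^{2} - \tfrac{71}{36}x_3 - \tfrac{31}{9}.
  reduce S modulo (f_1, f_2):
  remainder -\tfrac{13}{18}x_2x_3 - \tfrac{20}{3}x_2 + \tfrac{1}{4}x_3^{2} - \tfrac{37}{12}x_3 - \tfrac{41}{9} ≠ 0; add h_3 = -\tfrac{13}{18}x_2x_3 - \tfrac{20}{3}x_2 + \tfrac{1}{4}x_3^{2} - \tfrac{37}{12}x_3 - \tfrac{41}{9} to the basis.

The other S-polynomials (S(f_1,h_3), S(f_2,h_3)) all reduce to 0 modulo the current basis, so we have a Gröbner basis.
Inter-reduce: drop elements whose leading term is divisible by another's, tail-reduce, and make monic.
Reduced Gröbner basis: {x_1 + \tfrac{3}{2}x_2 + \tfrac{1}{4}x_3 + \tfrac{1}{4}, x_2x_3 + \tfrac{120}{13}x_2 - \tfrac{9}{26}x_3^{2} + \tfrac{111}{26}x_3 + \tfrac{82}{13}}.
Label its elements g_1 = x_1 + \tfrac{3}{2}x_2 + \tfrac{1}{4}x_3 + \tfrac{1}{4}, g_2 = x_2x_3 + \tfrac{120}{13}x_2 - \tfrac{9}{26}x_3^{2} + \tfrac{111}{26}x_3 + \tfrac{82}{13}.

Reduce p = -5x_2^{2} + 4x_3 modulo G:
  leading term x_2^{2}: no divisor's leading term divides it; move -5x_2^{2} to the remainder.
  leading term x_3: no divisor's leading term divides it; move 4x_3 to the remainder.
  normal form = -5x_2^{2} + 4x_3.
The normal form is nonzero, so p ∉ I. Since p minus its normal form lies in I, I + (p) = I + (r) where r = -5x_2^{2} + 4x_3; decide whether this ideal is the whole ring.
Run Buchberger on G together with r (pairs among the g_i already reduce to 0 since G is a Gröbner basis):
g_1 = x_1 + \tfrac{3}{2}x_2 + \tfrac{1}{4}x_3 + \tfrac{1}{4}, LT = x_1.
g_2 = x_2x_3 + \tfrac{120}{13}x_2 - \tfrac{9}{26}x_3^{2} + \tfrac{111}{26}x_3 + \tfrac{82}{13}, LT = x_2x_3.
r = -5x_2^{2} + 4x_3, LT = x_2^{2}.

S(g_2,r): lcm = x_2^{2}x_3. S = \tfrac{120}{13}x_2^{2} - \tfrac{9}{26}x_2x_3^{2} + \tfrac{111}{26}x_2x_3 + \tfrac{82}{13}x_2 + \tfrac{4}{5}x_3^{2}.
  reduce S modulo (g_1, g_2, r):
  remainder -\tfrac{137522}{2197}x_2 - \tfrac{81}{676}x_3^{3} + \tfrac{106811}{21970}x_3^{2} - \tfrac{195969}{8788}x_3 - \tfrac{103443}{2197} ≠ 0; add m_4 = -\tfrac{137522}{2197}x_2 - \tfrac{81}{676}x_3^{3} + \tfrac{106811}{21970}x_3^{2} - \tfrac{195969}{8788}x_3 - \tfrac{103443}{2197} to the basis.

S(g_2,m_4): lcm = x_2x_3. S = \tfrac{120}{13}x_2 - \tfrac{1053}{550088}x_3^{4} + \tfrac{106811}{1375220}x_3^{3} - \tfrac{5022993}{7151144}x_3^{2} + \tfrac{3143856}{893893}x_3 + \tfrac{82}{13}.
  reduce S modulo (g_1, g_2, r, m_4):
  remainder -\tfrac{1053}{550088}x_3^{4} + \tfrac{7501}{125020}x_3^{3} + \tfrac{7995}{550088}x_3^{2} + \tfrac{15717}{68761}x_3 - \tfrac{43706}{68761} ≠ 0; add m_5 = -\tfrac{1053}{550088}x_3^{4} + \tfrac{7501}{125020}x_3^{3} + \tfrac{7995}{550088}x_3^{2} + \tfrac{15717}{68761}x_3 - \tfrac{43706}{68761} to the basis.

The other S-polynomials (S(g_1,g_2), S(g_1,r), S(g_1,m_4), S(r,m_4), S(g_1,m_5), S(g_2,m_5), S(r,m_5), S(m_4,m_5)) all reduce to 0 modulo the current basis, so we have a Gröbner basis.
Inter-reduce: drop elements whose leading term is divisible by another's, tail-reduce, and make monic.
Reduced Gröbner basis: {x_1 - \tfrac{3159}{1100176}x_3^{3} + \tfrac{320433}{2750440}x_3^{2} - \tfrac{312863}{1100176}x_3 - \tfrac{60392}{68761}, x_2 + \tfrac{1053}{550088}x_3^{3} - \tfrac{106811}{1375220}x_3^{2} + \tfrac{195969}{550088}x_3 + \tfrac{103443}{137522}, x_3^{4} - \tfrac{12694}{405}x_3^{3} - \tfrac{205}{27}x_3^{2} - \tfrac{3224}{27}x_3 + \tfrac{26896}{81}}.
The reduced Gröbner basis of I + (p) is {x_1 - \tfrac{3159}{1100176}x_3^{3} + \tfrac{320433}{2750440}x_3^{2} - \tfrac{312863}{1100176}x_3 - \tfrac{60392}{68761}, x_2 + \tfrac{1053}{550088}x_3^{3} - \tfrac{106811}{1375220}x_3^{2} + \tfrac{195969}{550088}x_3 + \tfrac{103443}{137522}, x_3^{4} - \tfrac{12694}{405}x_3^{3} - \tfrac{205}{27}x_3^{2} - \tfrac{3224}{27}x_3 + \tfrac{26896}{81}} ≠ {1}, a proper ideal, so the enlarged system stays consistent: p is independent of I, with normal form -5x_2^{2} + 4x_3.

-5x_2^{2} + 4x_3 is independent of I; its normal form modulo I is -5x_2^{2} + 4x_3.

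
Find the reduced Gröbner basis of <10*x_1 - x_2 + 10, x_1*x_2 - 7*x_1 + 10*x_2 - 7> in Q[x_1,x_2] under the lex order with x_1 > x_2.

G = {x_1 - 1/10*x_2 + 1, x_2**2 + 83*x_2}

f_1 = 10*x_1 - x_2 + 10, LT = x_1.
f_2 = x_1*x_2 - 7*x_1 + 10*x_2 - 7, LT = x_1*x_2.

S(f_1,f_2): lcm = x_1*x_2. S = 7*x_1 - 1/10*x_2**2 - 9*x_2 + 7.
  leading term x_1: subtract (7/10)·f_1 from 7*x_1 - 1/10*x_2**2 - 9*x_2 + 7 → -1/10*x_2**2 - 83/10*x_2
  leading term x_2**2: no divisor's leading term divides it; move -1/10*x_2**2 to the remainder.
  leading term x_2: no divisor's leading term divides it; move -83/10*x_2 to the remainder.
  remainder -1/10*x_2**2 - 83/10*x_2 ≠ 0; add g_3 = -1/10*x_2**2 - 83/10*x_2 to the basis.

The other S-polynomials (S(f_1,g_3), S(f_2,g_3)) all reduce to 0 modulo the current basis, so we have a Gröbner basis.
Inter-reduce: drop elements whose leading term is divisible by another's, tail-reduce, and make monic.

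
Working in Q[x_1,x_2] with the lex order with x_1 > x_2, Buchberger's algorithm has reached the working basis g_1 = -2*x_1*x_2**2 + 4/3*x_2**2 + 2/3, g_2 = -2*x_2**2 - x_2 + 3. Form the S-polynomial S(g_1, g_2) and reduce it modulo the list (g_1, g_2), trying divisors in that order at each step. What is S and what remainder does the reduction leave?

S(g_1, g_2) = -1/2*x_1*x_2 + 3/2*x_1 - 2/3*x_2**2 - 1/3; remainder on division = -1/2*x_1*x_2 + 3/2*x_1 + 1/3*x_2 - 4/3.

lcm(LM(g_1), LM(g_2)) = x_1*x_2**2.
S = (lcm/LT(g_1))·g_1 − (lcm/LT(g_2))·g_2 = -1/2*x_1*x_2 + 3/2*x_1 - 2/3*x_2**2 - 1/3.
Reduce S modulo (g_1, g_2) in that order:
  leading term x_1*x_2: no divisor's leading term divides it; move -1/2*x_1*x_2 to the remainder.
  leading term x_1: no divisor's leading term divides it; move 3/2*x_1 to the remainder.
  leading term x_2**2: subtract (1/3)·g_2 from -2/3*x_2**2 - 1/3 → 1/3*x_2 - 4/3
  leading term x_2: no divisor's leading term divides it; move 1/3*x_2 to the remainder.
  leading term 1: no divisor's leading term divides it; move -4/3 to the remainder.
The remainder -1/2*x_1*x_2 + 3/2*x_1 + 1/3*x_2 - 4/3 is nonzero, so it would be added as the next basis element.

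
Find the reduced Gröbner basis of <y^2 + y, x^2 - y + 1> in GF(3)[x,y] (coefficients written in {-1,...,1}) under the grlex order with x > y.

G = {x^2 - y + 1, y^2 + y}

f_1 = y^2 + y, LT = y^2.
f_2 = x^2 - y + 1, LT = x^2.

The S-polynomials (S(f_1,f_2)) all reduce to 0 modulo the current basis, so we have a Gröbner basis.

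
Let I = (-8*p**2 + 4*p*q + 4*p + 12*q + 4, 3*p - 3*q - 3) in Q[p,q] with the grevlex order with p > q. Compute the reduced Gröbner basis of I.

f_1 = -8*p**2 + 4*p*q + 4*p + 12*q + 4, LT = p**2.
f_2 = 3*p - 3*q - 3, LT = p.

S(f_1,f_2): lcm = p**2. S = 1/2*p*q + 1/2*p - 3/2*q - 1/2.
  reduce S modulo (f_1, f_2):
  remainder 1/2*q**2 - 1/2*q ≠ 0; add g_3 = 1/2*q**2 - 1/2*q to the basis.

The other S-polynomials (S(f_1,g_3), S(f_2,g_3)) all reduce to 0 modulo the current basis, so we have a Gröbner basis.
Inter-reduce: drop elements whose leading term is divisible by another's, tail-reduce, and make monic.

G = {q**2 - q, p - q - 1}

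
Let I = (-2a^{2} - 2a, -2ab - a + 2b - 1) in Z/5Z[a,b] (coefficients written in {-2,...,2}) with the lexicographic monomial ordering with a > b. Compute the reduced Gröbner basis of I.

f_1 = -2a^{2} - 2a, LT = a^{2}.
f_2 = -2ab - a + 2b - 1, LT = ab.

S(f_1,f_2): lcm = a^{2}b. S = 2a^{2} + 2ab + 2a.
  reduce S modulo (f_1, f_2):
  remainder -a + 2b - 1 ≠ 0; add g_3 = -a + 2b - 1 to the basis.

S(f_2,g_3): lcm = ab. S = -2a + 2b^{2} - 2b - 2.
  reduce S modulo (f_1, f_2, g_3):
  remainder 2b^{2} - b ≠ 0; add g_4 = 2b^{2} - b to the basis.

The other S-polynomials (S(f_1,g_3), S(f_1,g_4), S(f_2,g_4), S(g_3,g_4)) all reduce to 0 modulo the current basis, so we have a Gröbner basis.
Inter-reduce: drop elements whose leading term is divisible by another's, tail-reduce, and make monic.

G = {a - 2b + 1, b^{2} + 2b}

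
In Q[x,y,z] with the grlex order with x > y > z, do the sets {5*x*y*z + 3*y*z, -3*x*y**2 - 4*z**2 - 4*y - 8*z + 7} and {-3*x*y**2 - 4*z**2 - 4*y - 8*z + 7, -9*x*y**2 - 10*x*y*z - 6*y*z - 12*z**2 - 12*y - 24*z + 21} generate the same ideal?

Yes, the ideals are equal.

Equality of ideals is decidable: compute both reduced Gröbner bases (unique for the ordering) and check whether they agree.
Buchberger on the first generating set:
f_1 = 5*x*y*z + 3*y*z, LT = x*y*z.
f_2 = -3*x*y**2 - 4*z**2 - 4*y - 8*z + 7, LT = x*y**2.

S(f_1,f_2): lcm = x*y**2*z. S = 3/5*y**2*z - 4/3*z**3 - 4/3*y*z - 8/3*z**2 + 7/3*z.
  leading term y**2*z: no divisor's leading term divides it; move 3/5*y**2*z to the remainder.
  leading term z**3: no divisor's leading term divides it; move -4/3*z**3 to the remainder.
  leading term y*z: no divisor's leading term divides it; move -4/3*y*z to the remainder.
  leading term z**2: no divisor's leading term divides it; move -8/3*z**2 to the remainder.
  leading term z: no divisor's leading term divides it; move 7/3*z to the remainder.
  remainder 3/5*y**2*z - 4/3*z**3 - 4/3*y*z - 8/3*z**2 + 7/3*z ≠ 0; add g_3 = 3/5*y**2*z - 4/3*z**3 - 4/3*y*z - 8/3*z**2 + 7/3*z to the basis.

S(f_1,g_3): lcm = x*y**2*z. S = 20/9*x*z**3 + 20/9*x*y*z + 40/9*x*z**2 + 3/5*y**2*z - 35/9*x*z.
  leading term x*z**3: no divisor's leading term divides it; move 20/9*x*z**3 to the remainder.
  leading term x*y*z: subtract (4/9)·f_1 from 20/9*x*y*z + 40/9*x*z**2 + 3/5*y**2*z - 35/9*x*z → 40/9*x*z**2 + 3/5*y**2*z - 35/9*x*z - 4/3*y*z
  leading term x*z**2: no divisor's leading term divides it; move 40/9*x*z**2 to the remainder.
  leading term y**2*z: subtract (1)·g_3 from 3/5*y**2*z - 35/9*x*z - 4/3*y*z → 4/3*z**3 - 35/9*x*z + 8/3*z**2 - 7/3*z
  leading term z**3: no divisor's leading term divides it; move 4/3*z**3 to the remainder.
  leading term x*z: no divisor's leading term divides it; move -35/9*x*z to the remainder.
  leading term z**2: no divisor's leading term divides it; move 8/3*z**2 to the remainder.
  leading term z: no divisor's leading term divides it; move -7/3*z to the remainder.
  remainder 20/9*x*z**3 + 40/9*x*z**2 + 4/3*z**3 - 35/9*x*z + 8/3*z**2 - 7/3*z ≠ 0; add g_4 = 20/9*x*z**3 + 40/9*x*z**2 + 4/3*z**3 - 35/9*x*z + 8/3*z**2 - 7/3*z to the basis.

The other S-polynomials (S(f_2,g_3), S(f_1,g_4), S(f_2,g_4), S(g_3,g_4)) all reduce to 0 modulo the current basis, so we have a Gröbner basis.
Inter-reduce: drop elements whose leading term is divisible by another's, tail-reduce, and make monic.
Reduced Gröbner basis: {x*z**3 + 2*x*z**2 + 3/5*z**3 - 7/4*x*z + 6/5*z**2 - 21/20*z, x*y**2 + 4/3*z**2 + 4/3*y + 8/3*z - 7/3, x*y*z + 3/5*y*z, y**2*z - 20/9*z**3 - 20/9*y*z - 40/9*z**2 + 35/9*z}.

Buchberger on the second generating set:
h_1 = -3*x*y**2 - 4*z**2 - 4*y - 8*z + 7, LT = x*y**2.
h_2 = -9*x*y**2 - 10*x*y*z - 6*y*z - 12*z**2 - 12*y - 24*z + 21, LT = x*y**2.

S(h_1,h_2): lcm = x*y**2. S = -10/9*x*y*z - 2/3*y*z.
  leading term x*y*z: no divisor's leading term divides it; move -10/9*x*y*z to the remainder.
  leading term y*z: no divisor's leading term divides it; move -2/3*y*z to the remainder.
  remainder -10/9*x*y*z - 2/3*y*z ≠ 0; add k_3 = -10/9*x*y*z - 2/3*y*z to the basis.

S(h_1,k_3): lcm = x*y**2*z. S = -3/5*y**2*z + 4/3*z**3 + 4/3*y*z + 8/3*z**2 - 7/3*z.
  leading term y**2*z: no divisor's leading term divides it; move -3/5*y**2*z to the remainder.
  leading term z**3: no divisor's leading term divides it; move 4/3*z**3 to the remainder.
  leading term y*z: no divisor's leading term divides it; move 4/3*y*z to the remainder.
  leading term z**2: no divisor's leading term divides it; move 8/3*z**2 to the remainder.
  leading term z: no divisor's leading term divides it; move -7/3*z to the remainder.
  remainder -3/5*y**2*z + 4/3*z**3 + 4/3*y*z + 8/3*z**2 - 7/3*z ≠ 0; add k_4 = -3/5*y**2*z + 4/3*z**3 + 4/3*y*z + 8/3*z**2 - 7/3*z to the basis.

S(h_1,k_4): lcm = x*y**2*z. S = 20/9*x*z**3 + 20/9*x*y*z + 40/9*x*z**2 + 4/3*z**3 - 35/9*x*z + 4/3*y*z + 8/3*z**2 - 7/3*z.
  leading term x*z**3: no divisor's leading term divides it; move 20/9*x*z**3 to the remainder.
  leading term x*y*z: subtract (-2)·k_3 from 20/9*x*y*z + 40/9*x*z**2 + 4/3*z**3 - 35/9*x*z + 4/3*y*z + 8/3*z**2 - 7/3*z → 40/9*x*z**2 + 4/3*z**3 - 35/9*x*z + 8/3*z**2 - 7/3*z
  leading term x*z**2: no divisor's leading term divides it; move 40/9*x*z**2 to the remainder.
  leading term z**3: no divisor's leading term divides it; move 4/3*z**3 to the remainder.
  leading term x*z: no divisor's leading term divides it; move -35/9*x*z to the remainder.
  leading term z**2: no divisor's leading term divides it; move 8/3*z**2 to the remainder.
  leading term z: no divisor's leading term divides it; move -7/3*z to the remainder.
  remainder 20/9*x*z**3 + 40/9*x*z**2 + 4/3*z**3 - 35/9*x*z + 8/3*z**2 - 7/3*z ≠ 0; add k_5 = 20/9*x*z**3 + 40/9*x*z**2 + 4/3*z**3 - 35/9*x*z + 8/3*z**2 - 7/3*z to the basis.

The other S-polynomials (S(h_2,k_3), S(h_2,k_4), S(k_3,k_4), S(h_1,k_5), S(h_2,k_5), S(k_3,k_5), S(k_4,k_5)) all reduce to 0 modulo the current basis, so we have a Gröbner basis.
Inter-reduce: drop elements whose leading term is divisible by another's, tail-reduce, and make monic.
Reduced Gröbner basis: {x*z**3 + 2*x*z**2 + 3/5*z**3 - 7/4*x*z + 6/5*z**2 - 21/20*z, x*y**2 + 4/3*z**2 + 4/3*y + 8/3*z - 7/3, x*y*z + 3/5*y*z, y**2*z - 20/9*z**3 - 20/9*y*z - 40/9*z**2 + 35/9*z}.

Same reduced basis, so the two generating sets span the same ideal.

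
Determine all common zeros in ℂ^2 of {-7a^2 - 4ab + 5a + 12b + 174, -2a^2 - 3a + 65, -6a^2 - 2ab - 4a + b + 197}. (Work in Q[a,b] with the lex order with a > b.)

Compute a lex Gröbner basis by Buchberger's algorithm.
f_1 = -7a^2 - 4ab + 5a + 12b + 174, LT = a^2.
f_2 = -2a^2 - 3a + 65, LT = a^2.
f_3 = -6a^2 - 2ab - 4a + b + 197, LT = a^2.

S(f_1,f_2): lcm = a^2. S = 4/7ab - 31/14a - 12/7b + 107/14.
  leading term ab: no divisor's leading term divides it; move 4/7ab to the remainder.
  leading term a: no divisor's leading term divides it; move -31/14a to the remainder.
  leading term b: no divisor's leading term divides it; move -12/7b to the remainder.
  leading term 1: no divisor's leading term divides it; move 107/14 to the remainder.
  remainder 4/7ab - 31/14a - 12/7b + 107/14 ≠ 0; add h_4 = 4/7ab - 31/14a - 12/7b + 107/14 to the basis.

S(f_1,f_3): lcm = a^2. S = 5/21ab - 29/21a - 65/42b + 335/42.
  leading term ab: subtract (5/12)·h_4 from 5/21ab - 29/21a - 65/42b + 335/42 → -11/24a - 5/6b + 115/24
  leading term a: no divisor's leading term divides it; move -11/24a to the remainder.
  leading term b: no divisor's leading term divides it; move -5/6b to the remainder.
  leading term 1: no divisor's leading term divides it; move 115/24 to the remainder.
  remainder -11/24a - 5/6b + 115/24 ≠ 0; add h_5 = -11/24a - 5/6b + 115/24 to the basis.

S(f_1,h_4): lcm = a^2b. S = 31/8a^2 + 4/7ab^2 + 16/7ab - 107/8a - 12/7b^2 - 174/7b.
  leading term a^2: subtract (-31/56)·f_1 from 31/8a^2 + 4/7ab^2 + 16/7ab - 107/8a - 12/7b^2 - 174/7b → 4/7ab^2 + 1/14ab - 297/28a - 12/7b^2 - 255/14b + 2697/28
  leading term ab^2: subtract (b)·h_4 from 4/7ab^2 + 1/14ab - 297/28a - 12/7b^2 - 255/14b + 2697/28 → 16/7ab - 297/28a - 181/7b + 2697/28
  leading term ab: subtract (4)·h_4 from 16/7ab - 297/28a - 181/7b + 2697/28 → -7/4a - 19b + 263/4
  leading term a: subtract (42/11)·h_5 from -7/4a - 19b + 263/4 → -174/11b + 522/11
  leading term b: no divisor's leading term divides it; move -174/11b to the remainder.
  leading term 1: no divisor's leading term divides it; move 522/11 to the remainder.
  remainder -174/11b + 522/11 ≠ 0; add h_6 = -174/11b + 522/11 to the basis.

The other S-polynomials (S(f_2,f_3), S(f_2,h_4), S(f_3,h_4), S(f_1,h_5), S(f_2,h_5), S(f_3,h_5), S(h_4,h_5), S(f_1,h_6), S(f_2,h_6), S(f_3,h_6), S(h_4,h_6), S(h_5,h_6)) all reduce to 0 modulo the current basis, so we have a Gröbner basis.
Inter-reduce: drop elements whose leading term is divisible by another's, tail-reduce, and make monic.
Reduced Gröbner basis: {a - 5, b - 3}.

A lex Gröbner basis eliminates variables successively. Here b - 3 depends only on b, with roots {3}; lifting each root through the earlier basis elements recovers the full solutions.
  b = 3: the earlier basis element becomes a - 5 = 0, giving a = 5 — point (5, 3).
Each listed point satisfies every original equation (direct substitution).

{(5, 3)}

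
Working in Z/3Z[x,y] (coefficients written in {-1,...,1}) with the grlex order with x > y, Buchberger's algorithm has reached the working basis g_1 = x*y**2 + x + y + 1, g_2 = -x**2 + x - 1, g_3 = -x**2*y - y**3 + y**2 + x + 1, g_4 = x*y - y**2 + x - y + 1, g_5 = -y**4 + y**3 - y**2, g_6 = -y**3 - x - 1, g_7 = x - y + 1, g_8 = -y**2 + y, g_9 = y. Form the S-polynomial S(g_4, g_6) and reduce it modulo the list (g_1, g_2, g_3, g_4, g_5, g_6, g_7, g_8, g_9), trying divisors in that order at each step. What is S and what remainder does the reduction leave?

lcm(LM(g_4), LM(g_6)) = x*y**3.
S = (lcm/LT(g_4))·g_4 − (lcm/LT(g_6))·g_6 = -y**4 + x*y**2 - y**3 - x**2 + y**2 - x.
Reduce S modulo (g_1, g_2, g_3, g_4, g_5, g_6, g_7, g_8, g_9) in that order:
  leading term y**4: subtract (1)·g_5 from -y**4 + x*y**2 - y**3 - x**2 + y**2 - x → x*y**2 + y**3 - x**2 - y**2 - x
  leading term x*y**2: subtract (1)·g_1 from x*y**2 + y**3 - x**2 - y**2 - x → y**3 - x**2 - y**2 + x - y - 1
  leading term y**3: subtract (-1)·g_6 from y**3 - x**2 - y**2 + x - y - 1 → -x**2 - y**2 - y + 1
  leading term x**2: subtract (1)·g_2 from -x**2 - y**2 - y + 1 → -y**2 - x - y - 1
  leading term y**2: subtract (1)·g_8 from -y**2 - x - y - 1 → -x + y - 1
  leading term x: subtract (-1)·g_7 from -x + y - 1 → 0
The remainder is 0, so this S-polynomial contributes no new basis element.
An S-polynomial is built so that the two leading terms cancel; whether anything survives reduction is exactly the Gröbner-basis criterion.

S(g_4, g_6) = -y**4 + x*y**2 - y**3 - x**2 + y**2 - x; remainder on division = 0.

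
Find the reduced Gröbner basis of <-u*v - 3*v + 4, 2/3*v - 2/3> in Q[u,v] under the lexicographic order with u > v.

f_1 = -u*v - 3*v + 4, LT = u*v.
f_2 = 2/3*v - 2/3, LT = v.

S(f_1,f_2): lcm = u*v. S = u + 3*v - 4.
  reduce S modulo (f_1, f_2):
  remainder u - 1 ≠ 0; add g_3 = u - 1 to the basis.

The other S-polynomials (S(f_1,g_3), S(f_2,g_3)) all reduce to 0 modulo the current basis, so we have a Gröbner basis.
Inter-reduce: drop elements whose leading term is divisible by another's, tail-reduce, and make monic.

G = {u - 1, v - 1}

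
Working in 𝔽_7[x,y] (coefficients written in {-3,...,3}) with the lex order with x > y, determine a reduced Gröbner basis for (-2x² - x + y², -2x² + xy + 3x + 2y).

G = {x - y³ - 2y² - y, y⁴ - y³ + y² - y}

f_1 = -2x² - x + y², LT = x².
f_2 = -2x² + xy + 3x + 2y, LT = x².

S(f_1,f_2): lcm = x². S = -3xy + 2x + 3y² + y.
  leading term xy: no divisor's leading term divides it; move -3xy to the remainder.
  leading term x: no divisor's leading term divides it; move 2x to the remainder.
  leading term y²: no divisor's leading term divides it; move 3y² to the remainder.
  leading term y: no divisor's leading term divides it; move y to the remainder.
  remainder -3xy + 2x + 3y² + y ≠ 0; add g_3 = -3xy + 2x + 3y² + y to the basis.

S(f_1,g_3): lcm = x²y. S = 3x² + xy² + 2xy + 3y³.
  leading term x²: subtract (2)·f_1 from 3x² + xy² + 2xy + 3y³ → xy² + 2xy + 2x + 3y³ - 2y²
  leading term xy²: subtract (2y)·g_3 from xy² + 2xy + 2x + 3y³ - 2y² → -2xy + 2x - 3y³ + 3y²
  leading term xy: subtract (3)·g_3 from -2xy + 2x - 3y³ + 3y² → 3x - 3y³ + y² - 3y
  leading term x: no divisor's leading term divides it; move 3x to the remainder.
  leading term y³: no divisor's leading term divides it; move -3y³ to the remainder.
  leading term y²: no divisor's leading term divides it; move y² to the remainder.
  leading term y: no divisor's leading term divides it; move -3y to the remainder.
  remainder 3x - 3y³ + y² - 3y ≠ 0; add g_4 = 3x - 3y³ + y² - 3y to the basis.

S(f_1,g_4): lcm = x². S = xy³ + 2xy² + xy - 3x + 3y².
  leading term xy³: subtract (2y²)·g_3 from xy³ + 2xy² + xy - 3x + 3y² → -2xy² + xy - 3x + y⁴ - 2y³ + 3y²
  leading term xy²: subtract (3y)·g_3 from -2xy² + xy - 3x + y⁴ - 2y³ + 3y² → 2xy - 3x + y⁴ + 3y³
  leading term xy: subtract (-3)·g_3 from 2xy - 3x + y⁴ + 3y³ → 3x + y⁴ + 3y³ + 2y² + 3y
  leading term x: subtract (1)·g_4 from 3x + y⁴ + 3y³ + 2y² + 3y → y⁴ - y³ + y² - y
  leading term y⁴: no divisor's leading term divides it; move y⁴ to the remainder.
  leading term y³: no divisor's leading term divides it; move -y³ to the remainder.
  leading term y²: no divisor's leading term divides it; move y² to the remainder.
  leading term y: no divisor's leading term divides it; move -y to the remainder.
  remainder y⁴ - y³ + y² - y ≠ 0; add g_5 = y⁴ - y³ + y² - y to the basis.

The other S-polynomials (S(f_2,g_3), S(f_2,g_4), S(g_3,g_4), S(f_1,g_5), S(f_2,g_5), S(g_3,g_5), S(g_4,g_5)) all reduce to 0 modulo the current basis, so we have a Gröbner basis.
Inter-reduce: drop elements whose leading term is divisible by another's, tail-reduce, and make monic.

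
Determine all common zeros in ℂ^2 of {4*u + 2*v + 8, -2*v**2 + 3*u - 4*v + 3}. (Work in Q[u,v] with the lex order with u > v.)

{(-1, -2), (-13/8, -3/4)}

Compute a lex Gröbner basis by Buchberger's algorithm.
f_1 = 4*u + 2*v + 8, LT = u.
f_2 = 3*u - 2*v**2 - 4*v + 3, LT = u.

S(f_1,f_2): lcm = u. S = 2/3*v**2 + 11/6*v + 1.
  leading term v**2: no divisor's leading term divides it; move 2/3*v**2 to the remainder.
  leading term v: no divisor's leading term divides it; move 11/6*v to the remainder.
  leading term 1: no divisor's leading term divides it; move 1 to the remainder.
  remainder 2/3*v**2 + 11/6*v + 1 ≠ 0; add h_3 = 2/3*v**2 + 11/6*v + 1 to the basis.

S(f_1,h_3): leading monomials are coprime, so the S-polynomial reduces to 0 (Buchberger's first criterion).
S(f_2,h_3): leading monomials are coprime, so the S-polynomial reduces to 0 (Buchberger's first criterion).
Every S-polynomial of the final basis reduces to 0, so we have a Gröbner basis.
Inter-reduce: drop elements whose leading term is divisible by another's, tail-reduce, and make monic.
Reduced Gröbner basis: {u + 1/2*v + 2, v**2 + 11/4*v + 3/2}.

A lex Gröbner basis eliminates variables successively. Here v**2 + 11/4*v + 3/2 depends only on v, with roots {-2, -3/4}; lifting each root through the earlier basis elements recovers the full solutions.
  v = -2: the earlier basis element becomes u + 1 = 0, giving u = -1 — point (-1, -2).
  v = -3/4: the earlier basis element becomes u + 13/8 = 0, giving u = -13/8 — point (-13/8, -3/4).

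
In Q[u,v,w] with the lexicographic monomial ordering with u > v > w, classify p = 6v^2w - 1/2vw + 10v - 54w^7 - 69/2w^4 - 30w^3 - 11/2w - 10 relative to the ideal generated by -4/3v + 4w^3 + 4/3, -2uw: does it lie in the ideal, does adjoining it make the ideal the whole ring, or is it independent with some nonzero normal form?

First compute the reduced Gröbner basis of I by Buchberger's algorithm.
f_1 = -4/3v + 4w^3 + 4/3, LT = v.
f_2 = -2uw, LT = uw.

The S-polynomials (S(f_1,f_2)) all reduce to 0 modulo the current basis, so we have a Gröbner basis.
Inter-reduce: drop elements whose leading term is divisible by another's, tail-reduce, and make monic.
Reduced Gröbner basis: {uw, v - 3w^3 - 1}.
Label its elements g_1 = uw, g_2 = v - 3w^3 - 1.

Reduce p = 6v^2w - 1/2vw + 10v - 54w^7 - 69/2w^4 - 30w^3 - 11/2w - 10 modulo G:
  leading term v^2w: subtract (6vw)·g_2 from 6v^2w - 1/2vw + 10v - 54w^7 - 69/2w^4 - 30w^3 - 11/2w - 10 → 18vw^4 + 11/2vw + 10v - 54w^7 - 69/2w^4 - 30w^3 - 11/2w - 10
  leading term vw^4: subtract (18w^4)·g_2 from 18vw^4 + 11/2vw + 10v - 54w^7 - 69/2w^4 - 30w^3 - 11/2w - 10 → 11/2vw + 10v - 33/2w^4 - 30w^3 - 11/2w - 10
  leading term vw: subtract (11/2w)·g_2 from 11/2vw + 10v - 33/2w^4 - 30w^3 - 11/2w - 10 → 10v - 30w^3 - 10
  leading term v: subtract (10)·g_2 from 10v - 30w^3 - 10 → 0
  normal form = 0.
Since the normal form is 0, p ∈ I.

The remainder on division by a Gröbner basis is unique — it is the normal form.

6v^2w - 1/2vw + 10v - 54w^7 - 69/2w^4 - 30w^3 - 11/2w - 10 lies in I (it reduces to 0).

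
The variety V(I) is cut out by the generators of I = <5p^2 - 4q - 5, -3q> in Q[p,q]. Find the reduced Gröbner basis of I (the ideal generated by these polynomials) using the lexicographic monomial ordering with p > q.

G = {p^2 - 1, q}

This is the nonlinear analogue of row-reducing a linear system.

f_1 = 5p^2 - 4q - 5, LT = p^2.
f_2 = -3q, LT = q.

The S-polynomials (S(f_1,f_2)) all reduce to 0 modulo the current basis, so we have a Gröbner basis.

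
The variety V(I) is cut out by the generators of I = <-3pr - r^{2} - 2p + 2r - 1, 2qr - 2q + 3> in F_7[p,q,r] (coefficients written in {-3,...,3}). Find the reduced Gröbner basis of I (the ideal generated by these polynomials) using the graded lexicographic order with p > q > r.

G = {pq - 3p - r + 1, pr - 2r^{2} + 3p - 3r - 2, qr - q - 2}

f_1 = -3pr - r^{2} - 2p + 2r - 1, LT = pr.
f_2 = 2qr - 2q + 3, LT = qr.

S(f_1,f_2): lcm = pqr. S = -2qr^{2} - 3pq - 3qr + 2p - 2q.
  leading term qr^{2}: subtract (-r)·f_2 from -2qr^{2} - 3pq - 3qr + 2p - 2q → -3pq + 2qr + 2p - 2q + 3r
  leading term pq: no divisor's leading term divides it; move -3pq to the remainder.
  leading term qr: subtract (1)·f_2 from 2qr + 2p - 2q + 3r → 2p + 3r - 3
  leading term p: no divisor's leading term divides it; move 2p to the remainder.
  leading term r: no divisor's leading term divides it; move 3r to the remainder.
  leading term 1: no divisor's leading term divides it; move -3 to the remainder.
  remainder -3pq + 2p + 3r - 3 ≠ 0; add g_3 = -3pq + 2p + 3r - 3 to the basis.

S(f_1,g_3): lcm = pqr. S = -2qr^{2} + 3pq + 3pr - 3qr + r^{2} - 2q - r.
  leading term qr^{2}: subtract (-r)·f_2 from -2qr^{2} + 3pq + 3pr - 3qr + r^{2} - 2q - r → 3pq + 3pr + 2qr + r^{2} - 2q + 2r
  leading term pq: subtract (-1)·g_3 from 3pq + 3pr + 2qr + r^{2} - 2q + 2r → 3pr + 2qr + r^{2} + 2p - 2q - 2r - 3
  leading term pr: subtract (-1)·f_1 from 3pr + 2qr + r^{2} + 2p - 2q - 2r - 3 → 2qr - 2q + 3
  leading term qr: subtract (1)·f_2 from 2qr - 2q + 3 → 0
  remainder 0.

S(f_2,g_3): lcm = pqr. S = -pq + 3pr + r^{2} - 2p - r.
  leading term pq: subtract (-2)·g_3 from -pq + 3pr + r^{2} - 2p - r → 3pr + r^{2} + 2p - 2r + 1
  leading term pr: subtract (-1)·f_1 from 3pr + r^{2} + 2p - 2r + 1 → 0
  remainder 0.

Every S-polynomial of the final basis reduces to 0, so we have a Gröbner basis.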